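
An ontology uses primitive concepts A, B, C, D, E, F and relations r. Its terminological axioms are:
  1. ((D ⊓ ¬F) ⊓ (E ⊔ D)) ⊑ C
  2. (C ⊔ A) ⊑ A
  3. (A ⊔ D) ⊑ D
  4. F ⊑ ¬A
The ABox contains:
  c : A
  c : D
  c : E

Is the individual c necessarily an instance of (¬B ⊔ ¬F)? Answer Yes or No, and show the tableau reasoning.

Yes

1. c : (¬B ⊔ ¬F)?  L(c) = {A, D, E} ∪ {(B ⊓ F)}
   clash {A, ¬A} at c — c ∈ (¬B ⊔ ¬F)
2. Hence c : (¬B ⊔ ¬F): entailed.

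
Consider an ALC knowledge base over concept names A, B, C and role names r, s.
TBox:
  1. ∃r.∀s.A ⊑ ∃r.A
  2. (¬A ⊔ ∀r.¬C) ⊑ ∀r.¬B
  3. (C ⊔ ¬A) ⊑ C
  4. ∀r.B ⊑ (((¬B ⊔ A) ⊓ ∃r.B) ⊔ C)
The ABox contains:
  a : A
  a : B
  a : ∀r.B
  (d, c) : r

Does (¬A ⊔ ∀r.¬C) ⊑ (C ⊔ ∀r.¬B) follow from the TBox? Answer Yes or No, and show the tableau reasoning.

1. (¬A ⊔ ∀r.¬C) ⊑ (C ⊔ ∀r.¬B)  ⇔  ((¬A ⊔ ∀r.¬C) ⊓ (¬C ⊓ ∃r.B)) unsat w.r.t. T
   all branches close; clash {C, ¬C} at x₀
2. Hence (¬A ⊔ ∀r.¬C) ⊑ (C ⊔ ∀r.¬B): entailed.

Yes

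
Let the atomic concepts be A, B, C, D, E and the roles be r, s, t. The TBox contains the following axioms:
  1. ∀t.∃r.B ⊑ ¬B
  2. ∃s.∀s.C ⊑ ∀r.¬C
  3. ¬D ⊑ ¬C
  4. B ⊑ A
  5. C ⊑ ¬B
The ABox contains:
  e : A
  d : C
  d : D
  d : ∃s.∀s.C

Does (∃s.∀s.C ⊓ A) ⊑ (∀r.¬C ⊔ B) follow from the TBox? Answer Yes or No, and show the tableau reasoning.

1. (∃s.∀s.C ⊓ A) ⊑ (∀r.¬C ⊔ B)  ⇔  ((∃s.∀s.C ⊓ A) ⊓ (∃r.C ⊓ ¬B)) unsat w.r.t. T
   all branches close; clash {C, ¬C} at an ∃-successor
2. Hence (∃s.∀s.C ⊓ A) ⊑ (∀r.¬C ⊔ B): entailed.

Yes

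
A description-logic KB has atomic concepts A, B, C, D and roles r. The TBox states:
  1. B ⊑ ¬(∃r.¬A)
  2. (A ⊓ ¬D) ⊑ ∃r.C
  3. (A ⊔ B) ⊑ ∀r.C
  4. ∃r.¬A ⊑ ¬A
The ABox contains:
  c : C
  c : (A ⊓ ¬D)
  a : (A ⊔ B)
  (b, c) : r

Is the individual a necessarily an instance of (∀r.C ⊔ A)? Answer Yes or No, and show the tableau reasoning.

1. a : (∀r.C ⊔ A)?  L(a) = {(A ⊔ B)} ∪ {(∃r.¬C ⊓ ¬A)}
   clash {C, ¬C} at an ∃-successor — a ∈ (∀r.C ⊔ A)
2. Hence a : (∀r.C ⊔ A): entailed.

Yes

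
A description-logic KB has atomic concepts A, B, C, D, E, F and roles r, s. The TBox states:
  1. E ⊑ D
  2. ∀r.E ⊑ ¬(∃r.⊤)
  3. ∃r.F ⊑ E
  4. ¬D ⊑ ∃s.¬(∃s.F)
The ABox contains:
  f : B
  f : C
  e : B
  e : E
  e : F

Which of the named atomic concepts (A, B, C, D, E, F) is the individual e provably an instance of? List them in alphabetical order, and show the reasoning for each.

1. e : A?  L(e) = {B, E, F} ∪ {¬A}
   apply at e: E⊑D
   open: L(e) ⊇ {B, D, E, F, ¬A, …} (+ ∃-successors) — e ∉ A possible
2. e : B?  L(e) = {B, E, F} ∪ {¬B}
   clash {B, ¬B} at e — e ∈ B
3. e : C?  L(e) = {B, E, F} ∪ {¬C}
   apply at e: E⊑D
   open: L(e) ⊇ {B, D, E, F, ¬C, …} (+ ∃-successors) — e ∉ C possible
4. e : D?  L(e) = {B, E, F} ∪ {¬D}
   clash {D, ¬D} at e — e ∈ D
5. e : E?  L(e) = {B, E, F} ∪ {¬E}
   clash {E, ¬E} at e — e ∈ E
6. e : F?  L(e) = {B, E, F} ∪ {¬F}
   clash {F, ¬F} at e — e ∈ F
7. Entailed for e: {B, D, E, F}

{B, D, E, F}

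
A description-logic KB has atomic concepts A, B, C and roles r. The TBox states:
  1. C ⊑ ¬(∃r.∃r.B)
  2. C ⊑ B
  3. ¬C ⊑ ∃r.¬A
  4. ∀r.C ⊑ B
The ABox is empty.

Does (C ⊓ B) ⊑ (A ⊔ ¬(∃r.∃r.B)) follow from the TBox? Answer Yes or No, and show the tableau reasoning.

1. (C ⊓ B) ⊑ (A ⊔ ¬(∃r.∃r.B))  ⇔  ((C ⊓ B) ⊓ (¬A ⊓ ∃r.∃r.B)) unsat w.r.t. T
   all branches close; clash {B, ¬B} at an ∃-successor
2. Hence (C ⊓ B) ⊑ (A ⊔ ¬(∃r.∃r.B)): entailed.

Yes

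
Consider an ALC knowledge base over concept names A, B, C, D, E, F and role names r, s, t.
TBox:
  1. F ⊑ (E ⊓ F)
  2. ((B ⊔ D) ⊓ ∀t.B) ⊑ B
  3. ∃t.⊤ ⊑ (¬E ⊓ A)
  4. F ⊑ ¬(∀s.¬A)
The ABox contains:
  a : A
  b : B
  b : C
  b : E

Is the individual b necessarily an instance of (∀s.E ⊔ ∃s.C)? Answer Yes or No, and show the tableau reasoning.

No

1. b : (∀s.E ⊔ ∃s.C)?  L(b) = {B, C, E} ∪ {(∃s.¬E ⊓ ∀s.¬C)}
   open: L(b) ⊇ {B, C, E, ¬F, ∀s.¬C, …} (+ ∃-successors) — b ∉ (∀s.E ⊔ ∃s.C) possible
2. Hence b : (∀s.E ⊔ ∃s.C): not entailed.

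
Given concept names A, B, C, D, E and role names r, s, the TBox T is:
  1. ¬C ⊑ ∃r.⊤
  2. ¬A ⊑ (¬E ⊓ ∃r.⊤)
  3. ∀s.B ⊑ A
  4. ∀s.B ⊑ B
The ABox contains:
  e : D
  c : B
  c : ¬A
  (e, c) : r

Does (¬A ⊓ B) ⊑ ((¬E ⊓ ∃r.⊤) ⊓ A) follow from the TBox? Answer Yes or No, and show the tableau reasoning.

No

1. (¬A ⊓ B) ⊑ ((¬E ⊓ ∃r.⊤) ⊓ A)  ⇔  ((¬A ⊓ B) ⊓ ((E ⊔ ∀r.⊥) ⊔ ¬A)) unsat w.r.t. T
   apply at x₀: ¬A⊑(¬E ⊓ ∃r.⊤)
   open: L(x₀) ⊇ {B, C, ¬A, ¬E, ∃r.⊤, …} (+ ∃-successors)
2. Hence (¬A ⊓ B) ⊑ ((¬E ⊓ ∃r.⊤) ⊓ A): not entailed.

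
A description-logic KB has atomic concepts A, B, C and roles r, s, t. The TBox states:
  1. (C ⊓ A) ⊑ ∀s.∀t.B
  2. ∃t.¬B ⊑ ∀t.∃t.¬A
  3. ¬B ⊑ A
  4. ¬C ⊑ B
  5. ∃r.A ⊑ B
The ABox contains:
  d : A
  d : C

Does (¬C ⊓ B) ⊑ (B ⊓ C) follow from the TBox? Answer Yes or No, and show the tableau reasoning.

1. (¬C ⊓ B) ⊑ (B ⊓ C)  ⇔  ((¬C ⊓ B) ⊓ (¬B ⊔ ¬C)) unsat w.r.t. T
   open: L(x₀) ⊇ {B, ¬C, ∀t.B}
2. Hence (¬C ⊓ B) ⊑ (B ⊓ C): not entailed.

No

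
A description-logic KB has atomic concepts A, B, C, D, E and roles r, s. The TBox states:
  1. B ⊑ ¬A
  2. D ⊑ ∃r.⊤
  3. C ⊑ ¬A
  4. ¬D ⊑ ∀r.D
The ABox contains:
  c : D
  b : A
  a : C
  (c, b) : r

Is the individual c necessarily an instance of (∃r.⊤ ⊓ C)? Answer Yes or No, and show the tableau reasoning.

No

1. c : (∃r.⊤ ⊓ C)?  L(c) = {D} ∪ {(∀r.⊥ ⊔ ¬C)}
   apply at c: D⊑∃r.⊤
   open: L(c) ⊇ {D, ¬B, ¬C, ∃r.⊤} (+ ∃-successors) — c ∉ (∃r.⊤ ⊓ C) possible
2. Hence c : (∃r.⊤ ⊓ C): not entailed.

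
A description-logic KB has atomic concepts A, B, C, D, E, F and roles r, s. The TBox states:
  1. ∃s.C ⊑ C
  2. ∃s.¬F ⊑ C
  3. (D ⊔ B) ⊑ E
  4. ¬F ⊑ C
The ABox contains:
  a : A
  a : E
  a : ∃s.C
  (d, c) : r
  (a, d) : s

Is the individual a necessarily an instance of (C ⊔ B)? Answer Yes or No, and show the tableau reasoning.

1. a : (C ⊔ B)?  L(a) = {A, E, ∃s.C} ∪ {(¬C ⊓ ¬B)}
   clash {C, ¬C} at a — a ∈ (C ⊔ B)
2. Hence a : (C ⊔ B): entailed.

Yes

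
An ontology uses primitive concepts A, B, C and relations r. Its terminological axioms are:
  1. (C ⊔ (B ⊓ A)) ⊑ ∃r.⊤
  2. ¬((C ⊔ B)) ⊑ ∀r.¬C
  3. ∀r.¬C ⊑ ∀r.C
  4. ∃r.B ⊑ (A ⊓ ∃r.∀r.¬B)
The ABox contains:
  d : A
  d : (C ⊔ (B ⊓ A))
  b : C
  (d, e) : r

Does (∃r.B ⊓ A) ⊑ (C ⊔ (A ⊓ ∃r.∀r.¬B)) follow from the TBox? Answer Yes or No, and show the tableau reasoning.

Yes

1. (∃r.B ⊓ A) ⊑ (C ⊔ (A ⊓ ∃r.∀r.¬B))  ⇔  ((∃r.B ⊓ A) ⊓ (¬C ⊓ (¬A ⊔ ∀r.∃r.B))) unsat w.r.t. T
   all branches close; clash {C, ¬C} at an ∃-successor
2. Hence (∃r.B ⊓ A) ⊑ (C ⊔ (A ⊓ ∃r.∀r.¬B)): entailed.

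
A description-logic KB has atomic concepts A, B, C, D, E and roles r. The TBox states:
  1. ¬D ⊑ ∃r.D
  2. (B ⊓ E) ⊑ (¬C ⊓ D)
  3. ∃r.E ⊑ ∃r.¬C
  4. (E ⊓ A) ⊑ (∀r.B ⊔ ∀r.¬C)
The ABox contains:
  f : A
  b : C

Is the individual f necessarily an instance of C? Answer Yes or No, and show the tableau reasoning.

No

1. f : C?  L(f) = {A} ∪ {¬C}
   open: L(f) ⊇ {A, D, ¬B, ¬C, ¬E, …} — f ∉ C possible
2. Hence f : C: not entailed.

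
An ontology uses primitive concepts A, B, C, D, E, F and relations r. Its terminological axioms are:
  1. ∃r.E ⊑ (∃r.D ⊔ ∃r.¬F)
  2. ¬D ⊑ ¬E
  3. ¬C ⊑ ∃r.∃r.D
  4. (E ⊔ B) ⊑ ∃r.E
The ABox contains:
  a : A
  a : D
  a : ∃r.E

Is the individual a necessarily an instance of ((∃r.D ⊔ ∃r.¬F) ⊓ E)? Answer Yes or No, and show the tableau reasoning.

No

1. a : ((∃r.D ⊔ ∃r.¬F) ⊓ E)?  L(a) = {A, D, ∃r.E} ∪ {((∀r.¬D ⊓ ∀r.F) ⊔ ¬E)}
   apply at a: ∃r.E⊑(∃r.D ⊔ ∃r.¬F)
   open: L(a) ⊇ {A, C, D, ¬E, ∃r.D, …} (+ ∃-successors) — a ∉ ((∃r.D ⊔ ∃r.¬F) ⊓ E) possible
2. Hence a : ((∃r.D ⊔ ∃r.¬F) ⊓ E): not entailed.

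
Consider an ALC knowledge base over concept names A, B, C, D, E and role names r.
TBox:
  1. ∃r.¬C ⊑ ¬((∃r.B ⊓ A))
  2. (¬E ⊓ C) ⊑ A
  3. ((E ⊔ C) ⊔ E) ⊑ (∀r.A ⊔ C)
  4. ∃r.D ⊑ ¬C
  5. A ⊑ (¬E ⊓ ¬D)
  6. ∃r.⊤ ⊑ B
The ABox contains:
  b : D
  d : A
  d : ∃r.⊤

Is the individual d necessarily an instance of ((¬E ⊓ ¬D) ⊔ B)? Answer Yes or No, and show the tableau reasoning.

Yes

1. d : ((¬E ⊓ ¬D) ⊔ B)?  L(d) = {A, ∃r.⊤} ∪ {((E ⊔ D) ⊓ ¬B)}
   clash {B, ¬B} at d — d ∈ ((¬E ⊓ ¬D) ⊔ B)
2. Hence d : ((¬E ⊓ ¬D) ⊔ B): entailed.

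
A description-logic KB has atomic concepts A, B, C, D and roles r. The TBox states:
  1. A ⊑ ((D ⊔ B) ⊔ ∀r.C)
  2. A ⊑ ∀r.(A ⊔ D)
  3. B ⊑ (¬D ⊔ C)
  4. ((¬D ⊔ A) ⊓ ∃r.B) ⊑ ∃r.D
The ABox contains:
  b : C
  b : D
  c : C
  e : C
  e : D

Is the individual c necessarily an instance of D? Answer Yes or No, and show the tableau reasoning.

1. c : D?  L(c) = {C} ∪ {¬D}
   open: L(c) ⊇ {C, ¬A, ¬B, ¬D, ∀r.¬B} — c ∉ D possible
2. Hence c : D: not entailed.

No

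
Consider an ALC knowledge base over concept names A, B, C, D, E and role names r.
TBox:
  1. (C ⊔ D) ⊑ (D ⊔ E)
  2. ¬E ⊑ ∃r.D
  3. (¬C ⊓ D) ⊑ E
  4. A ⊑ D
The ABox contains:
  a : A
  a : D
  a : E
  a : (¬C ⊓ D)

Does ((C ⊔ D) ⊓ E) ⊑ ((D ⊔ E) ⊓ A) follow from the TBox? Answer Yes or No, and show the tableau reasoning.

No

1. ((C ⊔ D) ⊓ E) ⊑ ((D ⊔ E) ⊓ A)  ⇔  (((C ⊔ D) ⊓ E) ⊓ ((¬D ⊓ ¬E) ⊔ ¬A)) unsat w.r.t. T
   apply at x₀: (C ⊔ D)⊑(D ⊔ E)
   open: L(x₀) ⊇ {C, E, ¬A}
2. Hence ((C ⊔ D) ⊓ E) ⊑ ((D ⊔ E) ⊓ A): not entailed.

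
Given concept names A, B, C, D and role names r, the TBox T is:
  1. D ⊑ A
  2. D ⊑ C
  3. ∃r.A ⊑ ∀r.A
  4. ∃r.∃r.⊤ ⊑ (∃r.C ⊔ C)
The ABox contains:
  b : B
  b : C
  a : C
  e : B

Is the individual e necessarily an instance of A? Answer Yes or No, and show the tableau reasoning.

No

1. e : A?  L(e) = {B} ∪ {¬A}
   open: L(e) ⊇ {B, ¬A, ¬D, ∀r.¬A, ∀r.∀r.⊥} — e ∉ A possible
2. Hence e : A: not entailed.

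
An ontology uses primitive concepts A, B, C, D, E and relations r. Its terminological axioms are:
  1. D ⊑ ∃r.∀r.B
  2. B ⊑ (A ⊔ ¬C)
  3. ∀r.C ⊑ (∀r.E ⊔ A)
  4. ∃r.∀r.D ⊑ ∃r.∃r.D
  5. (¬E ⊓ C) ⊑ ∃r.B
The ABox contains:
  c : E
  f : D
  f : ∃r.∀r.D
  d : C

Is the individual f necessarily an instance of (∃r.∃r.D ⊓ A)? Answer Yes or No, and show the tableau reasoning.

1. f : (∃r.∃r.D ⊓ A)?  L(f) = {D, ∃r.∀r.D} ∪ {(∀r.∀r.¬D ⊔ ¬A)}
   apply at f: D⊑∃r.∀r.B; ∃r.∀r.D⊑∃r.∃r.D
   open: L(f) ⊇ {D, E, ¬A, ¬B, ∃r.¬C, …} (+ ∃-successors) — f ∉ (∃r.∃r.D ⊓ A) possible
2. Hence f : (∃r.∃r.D ⊓ A): not entailed.

No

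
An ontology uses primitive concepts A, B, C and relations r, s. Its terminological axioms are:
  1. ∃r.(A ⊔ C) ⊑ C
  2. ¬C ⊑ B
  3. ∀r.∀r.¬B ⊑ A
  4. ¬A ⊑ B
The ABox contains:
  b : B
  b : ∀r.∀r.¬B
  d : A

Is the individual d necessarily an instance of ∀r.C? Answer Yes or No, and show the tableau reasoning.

No

1. d : ∀r.C?  L(d) = {A} ∪ {∃r.¬C}
   open: L(d) ⊇ {A, C, ∃r.¬C} (+ ∃-successors) — d ∉ ∀r.C possible
2. Hence d : ∀r.C: not entailed.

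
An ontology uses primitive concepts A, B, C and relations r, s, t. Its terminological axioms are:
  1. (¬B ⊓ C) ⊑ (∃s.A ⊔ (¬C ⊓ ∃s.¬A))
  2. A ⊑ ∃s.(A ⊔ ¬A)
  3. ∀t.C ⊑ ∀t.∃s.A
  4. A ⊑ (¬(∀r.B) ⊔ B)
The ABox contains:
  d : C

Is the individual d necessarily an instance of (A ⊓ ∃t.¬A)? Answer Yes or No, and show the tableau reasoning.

No

1. d : (A ⊓ ∃t.¬A)?  L(d) = {C} ∪ {(¬A ⊔ ∀t.A)}
   open: L(d) ⊇ {B, C, ¬A, ∃t.¬C} (+ ∃-successors) — d ∉ (A ⊓ ∃t.¬A) possible
2. Hence d : (A ⊓ ∃t.¬A): not entailed.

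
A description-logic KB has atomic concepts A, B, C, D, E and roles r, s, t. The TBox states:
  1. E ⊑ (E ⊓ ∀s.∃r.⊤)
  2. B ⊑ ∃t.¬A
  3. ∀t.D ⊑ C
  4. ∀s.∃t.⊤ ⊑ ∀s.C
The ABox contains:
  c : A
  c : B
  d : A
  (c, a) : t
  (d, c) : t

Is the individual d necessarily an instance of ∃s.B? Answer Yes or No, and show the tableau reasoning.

1. d : ∃s.B?  L(d) = {A} ∪ {∀s.¬B}
   open: L(d) ⊇ {A, ¬B, ¬E, ∀s.¬B, ∃s.∀t.⊥, …} (+ ∃-successors) — d ∉ ∃s.B possible
2. Hence d : ∃s.B: not entailed.

No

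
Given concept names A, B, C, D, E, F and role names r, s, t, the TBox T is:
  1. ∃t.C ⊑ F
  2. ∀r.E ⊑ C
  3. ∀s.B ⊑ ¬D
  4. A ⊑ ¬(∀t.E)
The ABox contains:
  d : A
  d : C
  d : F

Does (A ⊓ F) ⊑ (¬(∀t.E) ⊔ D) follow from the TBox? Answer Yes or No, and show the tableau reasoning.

Yes

1. (A ⊓ F) ⊑ (¬(∀t.E) ⊔ D)  ⇔  ((A ⊓ F) ⊓ (∀t.E ⊓ ¬D)) unsat w.r.t. T
   all branches close; clash {E, ¬E} at an ∃-successor
2. Hence (A ⊓ F) ⊑ (¬(∀t.E) ⊔ D): entailed.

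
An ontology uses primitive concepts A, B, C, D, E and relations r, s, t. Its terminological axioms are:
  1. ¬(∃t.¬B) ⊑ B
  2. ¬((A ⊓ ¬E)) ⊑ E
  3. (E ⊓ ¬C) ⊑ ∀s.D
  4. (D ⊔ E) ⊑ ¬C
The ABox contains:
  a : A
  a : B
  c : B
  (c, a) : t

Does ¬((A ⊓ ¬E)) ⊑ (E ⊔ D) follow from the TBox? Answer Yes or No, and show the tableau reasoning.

1. ¬((A ⊓ ¬E)) ⊑ (E ⊔ D)  ⇔  ((¬A ⊔ E) ⊓ (¬E ⊓ ¬D)) unsat w.r.t. T
   all branches close; clash {E, ¬E} at x₀
2. Hence ¬((A ⊓ ¬E)) ⊑ (E ⊔ D): entailed.

Yes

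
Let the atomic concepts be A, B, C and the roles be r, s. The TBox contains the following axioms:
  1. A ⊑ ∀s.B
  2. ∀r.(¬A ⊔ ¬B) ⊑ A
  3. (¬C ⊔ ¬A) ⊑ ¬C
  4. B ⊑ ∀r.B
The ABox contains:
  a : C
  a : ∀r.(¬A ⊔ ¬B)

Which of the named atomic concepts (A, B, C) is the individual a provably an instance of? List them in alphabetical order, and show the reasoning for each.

1. a : A?  L(a) = {C, ∀r.(¬A ⊔ ¬B)} ∪ {¬A}
   clash {C, ¬C} at a — a ∈ A
2. a : B?  L(a) = {C, ∀r.(¬A ⊔ ¬B)} ∪ {¬B}
   apply at a: ∀r.(¬A ⊔ ¬B)⊑A
   open: L(a) ⊇ {A, C, ¬B, ∀r.(¬A ⊔ ¬B), ∀s.B} — a ∉ B possible
3. a : C?  L(a) = {C, ∀r.(¬A ⊔ ¬B)} ∪ {¬C}
   clash {C, ¬C} at a — a ∈ C
4. Entailed for a: {A, C}

{A, C}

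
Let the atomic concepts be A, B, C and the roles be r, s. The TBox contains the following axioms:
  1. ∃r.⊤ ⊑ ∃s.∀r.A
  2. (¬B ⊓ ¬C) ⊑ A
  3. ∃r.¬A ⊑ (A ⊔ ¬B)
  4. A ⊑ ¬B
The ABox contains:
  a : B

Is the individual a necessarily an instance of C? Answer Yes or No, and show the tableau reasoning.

1. a : C?  L(a) = {B} ∪ {¬C}
   open: L(a) ⊇ {B, ¬A, ¬C, ∀r.A, ∀r.⊥} — a ∉ C possible
2. Hence a : C: not entailed.

No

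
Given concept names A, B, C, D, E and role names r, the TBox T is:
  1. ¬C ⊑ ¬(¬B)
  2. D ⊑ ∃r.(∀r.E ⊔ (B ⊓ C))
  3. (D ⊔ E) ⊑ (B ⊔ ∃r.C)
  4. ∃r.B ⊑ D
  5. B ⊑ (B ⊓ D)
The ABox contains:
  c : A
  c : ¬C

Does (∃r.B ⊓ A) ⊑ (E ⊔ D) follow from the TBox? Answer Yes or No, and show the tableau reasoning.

1. (∃r.B ⊓ A) ⊑ (E ⊔ D)  ⇔  ((∃r.B ⊓ A) ⊓ (¬E ⊓ ¬D)) unsat w.r.t. T
   all branches close; clash {D, ¬D} at x₀
2. Hence (∃r.B ⊓ A) ⊑ (E ⊔ D): entailed.

Yes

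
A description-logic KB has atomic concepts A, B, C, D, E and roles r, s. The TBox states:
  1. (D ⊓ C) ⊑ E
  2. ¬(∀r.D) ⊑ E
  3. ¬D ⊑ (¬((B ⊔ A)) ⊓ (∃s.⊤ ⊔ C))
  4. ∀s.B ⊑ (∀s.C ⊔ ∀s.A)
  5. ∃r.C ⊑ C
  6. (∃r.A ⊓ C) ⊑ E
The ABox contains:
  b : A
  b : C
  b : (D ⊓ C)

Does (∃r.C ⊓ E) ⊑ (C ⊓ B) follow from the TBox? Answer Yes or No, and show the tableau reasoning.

1. (∃r.C ⊓ E) ⊑ (C ⊓ B)  ⇔  ((∃r.C ⊓ E) ⊓ (¬C ⊔ ¬B)) unsat w.r.t. T
   apply at x₀: ∃r.C⊑C
   open: L(x₀) ⊇ {C, D, E, ¬B, ∃r.C, …} (+ ∃-successors)
2. Hence (∃r.C ⊓ E) ⊑ (C ⊓ B): not entailed.

No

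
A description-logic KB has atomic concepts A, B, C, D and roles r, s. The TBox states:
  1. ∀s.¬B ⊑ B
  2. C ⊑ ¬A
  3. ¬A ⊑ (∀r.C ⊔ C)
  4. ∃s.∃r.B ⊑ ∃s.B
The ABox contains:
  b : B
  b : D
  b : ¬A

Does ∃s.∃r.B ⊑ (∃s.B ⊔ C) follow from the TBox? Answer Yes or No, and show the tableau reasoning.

1. ∃s.∃r.B ⊑ (∃s.B ⊔ C)  ⇔  (∃s.∃r.B ⊓ (∀s.¬B ⊓ ¬C)) unsat w.r.t. T
   all branches close; clash {C, ¬C} at x₀
2. Hence ∃s.∃r.B ⊑ (∃s.B ⊔ C): entailed.

Yes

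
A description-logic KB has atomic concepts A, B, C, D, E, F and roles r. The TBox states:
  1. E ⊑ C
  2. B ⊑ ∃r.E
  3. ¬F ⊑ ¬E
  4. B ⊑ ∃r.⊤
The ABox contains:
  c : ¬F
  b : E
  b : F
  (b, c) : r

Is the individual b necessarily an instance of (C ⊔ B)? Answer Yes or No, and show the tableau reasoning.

1. b : (C ⊔ B)?  L(b) = {E, F} ∪ {(¬C ⊓ ¬B)}
   clash {C, ¬C} at b — b ∈ (C ⊔ B)
2. Hence b : (C ⊔ B): entailed.

Yes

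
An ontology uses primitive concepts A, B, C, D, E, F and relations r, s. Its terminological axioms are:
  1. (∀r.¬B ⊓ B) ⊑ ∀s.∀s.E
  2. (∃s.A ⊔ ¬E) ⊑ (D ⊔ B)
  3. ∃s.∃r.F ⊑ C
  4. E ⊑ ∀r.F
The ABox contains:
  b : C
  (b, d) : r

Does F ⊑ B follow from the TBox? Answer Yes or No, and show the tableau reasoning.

No

1. F ⊑ B  ⇔  (F ⊓ ¬B) unsat w.r.t. T
   open: L(x₀) ⊇ {D, F, ¬B, ¬E, ∀s.∀r.¬F}
2. Hence F ⊑ B: not entailed.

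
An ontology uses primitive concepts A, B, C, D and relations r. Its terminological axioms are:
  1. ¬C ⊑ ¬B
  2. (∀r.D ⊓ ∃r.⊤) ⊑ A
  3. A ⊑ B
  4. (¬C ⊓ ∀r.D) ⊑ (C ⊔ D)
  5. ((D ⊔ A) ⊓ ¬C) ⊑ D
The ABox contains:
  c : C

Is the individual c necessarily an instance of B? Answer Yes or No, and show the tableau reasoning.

1. c : B?  L(c) = {C} ∪ {¬B}
   open: L(c) ⊇ {C, ¬A, ¬B, ∃r.¬D} (+ ∃-successors) — c ∉ B possible
2. Hence c : B: not entailed.

No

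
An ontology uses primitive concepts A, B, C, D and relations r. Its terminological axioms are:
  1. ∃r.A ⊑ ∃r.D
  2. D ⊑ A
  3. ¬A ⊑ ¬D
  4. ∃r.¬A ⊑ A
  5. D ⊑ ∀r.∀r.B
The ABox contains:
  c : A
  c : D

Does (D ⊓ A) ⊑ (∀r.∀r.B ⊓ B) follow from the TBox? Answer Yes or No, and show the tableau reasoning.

1. (D ⊓ A) ⊑ (∀r.∀r.B ⊓ B)  ⇔  ((D ⊓ A) ⊓ (∃r.∃r.¬B ⊔ ¬B)) unsat w.r.t. T
   apply at x₀: D⊑∀r.∀r.B
   open: L(x₀) ⊇ {A, D, ¬B, ∀r.¬A, ∀r.∀r.B}
2. Hence (D ⊓ A) ⊑ (∀r.∀r.B ⊓ B): not entailed.

No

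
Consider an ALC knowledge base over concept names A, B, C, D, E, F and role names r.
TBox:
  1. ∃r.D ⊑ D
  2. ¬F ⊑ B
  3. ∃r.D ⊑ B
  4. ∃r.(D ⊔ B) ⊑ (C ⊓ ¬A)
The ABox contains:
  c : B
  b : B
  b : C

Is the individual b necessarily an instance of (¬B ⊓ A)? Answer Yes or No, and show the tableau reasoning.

No

1. b : (¬B ⊓ A)?  L(b) = {B, C} ∪ {(B ⊔ ¬A)}
   open: L(b) ⊇ {B, C, ∀r.(¬D ⊓ ¬B), ∀r.¬D} — b ∉ (¬B ⊓ A) possible
2. Hence b : (¬B ⊓ A): not entailed.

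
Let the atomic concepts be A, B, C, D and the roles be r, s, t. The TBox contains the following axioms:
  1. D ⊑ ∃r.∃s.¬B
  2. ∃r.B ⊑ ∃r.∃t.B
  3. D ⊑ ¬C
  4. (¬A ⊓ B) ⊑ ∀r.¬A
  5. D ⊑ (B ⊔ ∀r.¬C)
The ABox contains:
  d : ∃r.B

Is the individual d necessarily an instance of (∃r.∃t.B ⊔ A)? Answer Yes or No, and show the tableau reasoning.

Yes

1. d : (∃r.∃t.B ⊔ A)?  L(d) = {∃r.B} ∪ {(∀r.∀t.¬B ⊓ ¬A)}
   clash {B, ¬B} at an ∃-successor — d ∈ (∃r.∃t.B ⊔ A)
2. Hence d : (∃r.∃t.B ⊔ A): entailed.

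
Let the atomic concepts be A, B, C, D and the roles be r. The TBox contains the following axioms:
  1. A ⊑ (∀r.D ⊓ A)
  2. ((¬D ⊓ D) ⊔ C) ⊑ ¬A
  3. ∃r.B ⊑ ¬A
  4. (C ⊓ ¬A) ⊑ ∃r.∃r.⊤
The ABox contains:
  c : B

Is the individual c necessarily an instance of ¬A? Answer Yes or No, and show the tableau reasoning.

1. c : ¬A?  L(c) = {B} ∪ {A}
   apply at c: A⊑(∀r.D ⊓ A)
   open: L(c) ⊇ {A, B, D, ¬C, ∀r.D, …} — c ∉ ¬A possible
2. Hence c : ¬A: not entailed.

No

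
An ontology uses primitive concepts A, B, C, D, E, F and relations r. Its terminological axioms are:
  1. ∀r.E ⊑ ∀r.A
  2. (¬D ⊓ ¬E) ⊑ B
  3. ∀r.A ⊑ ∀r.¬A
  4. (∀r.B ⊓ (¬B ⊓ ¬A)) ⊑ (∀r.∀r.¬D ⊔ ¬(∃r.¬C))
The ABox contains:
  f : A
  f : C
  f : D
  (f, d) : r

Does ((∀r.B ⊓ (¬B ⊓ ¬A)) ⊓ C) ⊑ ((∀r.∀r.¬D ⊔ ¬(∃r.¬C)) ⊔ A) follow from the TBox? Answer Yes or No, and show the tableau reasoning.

1. ((∀r.B ⊓ (¬B ⊓ ¬A)) ⊓ C) ⊑ ((∀r.∀r.¬D ⊔ ¬(∃r.¬C)) ⊔ A)  ⇔  (((∀r.B ⊓ (¬B ⊓ ¬A)) ⊓ C) ⊓ ((∃r.∃r.D ⊓ ∃r.¬C) ⊓ ¬A)) unsat w.r.t. T
   all branches close; clash {B, ¬B} at x₀
2. Hence ((∀r.B ⊓ (¬B ⊓ ¬A)) ⊓ C) ⊑ ((∀r.∀r.¬D ⊔ ¬(∃r.¬C)) ⊔ A): entailed.

Yes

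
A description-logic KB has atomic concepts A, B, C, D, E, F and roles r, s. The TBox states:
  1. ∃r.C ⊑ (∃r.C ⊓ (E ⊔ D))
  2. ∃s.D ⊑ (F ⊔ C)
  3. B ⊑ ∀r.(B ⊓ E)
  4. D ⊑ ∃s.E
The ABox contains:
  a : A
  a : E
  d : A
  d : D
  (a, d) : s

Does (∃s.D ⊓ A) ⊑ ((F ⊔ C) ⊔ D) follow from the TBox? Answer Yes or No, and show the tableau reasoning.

Yes

1. (∃s.D ⊓ A) ⊑ ((F ⊔ C) ⊔ D)  ⇔  ((∃s.D ⊓ A) ⊓ ((¬F ⊓ ¬C) ⊓ ¬D)) unsat w.r.t. T
   all branches close; clash {D, ¬D} at x₀
2. Hence (∃s.D ⊓ A) ⊑ ((F ⊔ C) ⊔ D): entailed.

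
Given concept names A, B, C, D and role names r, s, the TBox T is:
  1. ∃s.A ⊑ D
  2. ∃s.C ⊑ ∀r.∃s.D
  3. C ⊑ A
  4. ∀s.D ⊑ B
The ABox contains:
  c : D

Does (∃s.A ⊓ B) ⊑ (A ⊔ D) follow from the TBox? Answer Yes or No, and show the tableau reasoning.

1. (∃s.A ⊓ B) ⊑ (A ⊔ D)  ⇔  ((∃s.A ⊓ B) ⊓ (¬A ⊓ ¬D)) unsat w.r.t. T
   all branches close; clash {A, ¬A} at x₀
2. Hence (∃s.A ⊓ B) ⊑ (A ⊔ D): entailed.

Yes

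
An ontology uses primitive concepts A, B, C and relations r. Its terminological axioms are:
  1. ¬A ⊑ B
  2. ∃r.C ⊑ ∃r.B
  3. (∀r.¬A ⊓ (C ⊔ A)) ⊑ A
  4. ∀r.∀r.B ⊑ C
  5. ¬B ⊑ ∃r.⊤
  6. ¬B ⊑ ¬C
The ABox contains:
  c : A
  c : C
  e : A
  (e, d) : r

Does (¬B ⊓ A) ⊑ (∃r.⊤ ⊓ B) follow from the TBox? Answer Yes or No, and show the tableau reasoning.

1. (¬B ⊓ A) ⊑ (∃r.⊤ ⊓ B)  ⇔  ((¬B ⊓ A) ⊓ (∀r.⊥ ⊔ ¬B)) unsat w.r.t. T
   apply at x₀: ¬B⊑∃r.⊤; ¬B⊑¬C
   open: L(x₀) ⊇ {A, ¬B, ¬C, ∀r.¬C, ∃r.∃r.¬B, …} (+ ∃-successors)
2. Hence (¬B ⊓ A) ⊑ (∃r.⊤ ⊓ B): not entailed.

No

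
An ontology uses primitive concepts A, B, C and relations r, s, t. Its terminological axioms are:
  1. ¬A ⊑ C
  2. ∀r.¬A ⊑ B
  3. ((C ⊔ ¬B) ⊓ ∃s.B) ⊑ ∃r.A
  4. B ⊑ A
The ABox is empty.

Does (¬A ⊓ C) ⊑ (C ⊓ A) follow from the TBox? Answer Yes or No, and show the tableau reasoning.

1. (¬A ⊓ C) ⊑ (C ⊓ A)  ⇔  ((¬A ⊓ C) ⊓ (¬C ⊔ ¬A)) unsat w.r.t. T
   open: L(x₀) ⊇ {C, ¬A, ¬B, ∃r.A} (+ ∃-successors)
2. Hence (¬A ⊓ C) ⊑ (C ⊓ A): not entailed.

No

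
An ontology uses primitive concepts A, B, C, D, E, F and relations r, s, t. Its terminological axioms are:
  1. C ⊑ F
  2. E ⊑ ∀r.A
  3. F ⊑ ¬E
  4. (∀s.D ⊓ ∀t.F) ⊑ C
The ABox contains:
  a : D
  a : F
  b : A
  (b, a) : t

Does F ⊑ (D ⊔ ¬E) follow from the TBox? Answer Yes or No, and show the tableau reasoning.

Yes

1. F ⊑ (D ⊔ ¬E)  ⇔  (F ⊓ (¬D ⊓ E)) unsat w.r.t. T
   all branches close; clash {E, ¬E} at x₀
2. Hence F ⊑ (D ⊔ ¬E): entailed.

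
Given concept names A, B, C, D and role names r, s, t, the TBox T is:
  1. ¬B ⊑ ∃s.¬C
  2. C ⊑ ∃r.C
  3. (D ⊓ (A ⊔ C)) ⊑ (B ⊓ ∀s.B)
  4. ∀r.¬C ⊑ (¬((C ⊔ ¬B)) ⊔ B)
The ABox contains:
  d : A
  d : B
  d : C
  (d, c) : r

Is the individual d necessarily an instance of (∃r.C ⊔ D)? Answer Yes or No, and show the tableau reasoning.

1. d : (∃r.C ⊔ D)?  L(d) = {A, B, C} ∪ {(∀r.¬C ⊓ ¬D)}
   clash {C, ¬C} at an ∃-successor — d ∈ (∃r.C ⊔ D)
2. Hence d : (∃r.C ⊔ D): entailed.

Yes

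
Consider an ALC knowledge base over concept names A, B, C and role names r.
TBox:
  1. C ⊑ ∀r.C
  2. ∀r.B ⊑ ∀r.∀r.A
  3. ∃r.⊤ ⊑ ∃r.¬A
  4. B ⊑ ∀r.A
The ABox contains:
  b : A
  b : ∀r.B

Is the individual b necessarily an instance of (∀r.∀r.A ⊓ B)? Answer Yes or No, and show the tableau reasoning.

1. b : (∀r.∀r.A ⊓ B)?  L(b) = {A, ∀r.B} ∪ {(∃r.∃r.¬A ⊔ ¬B)}
   apply at b: ∀r.B⊑∀r.∀r.A
   open: L(b) ⊇ {A, ¬B, ¬C, ∀r.B, ∀r.∀r.A, …} — b ∉ (∀r.∀r.A ⊓ B) possible
2. Hence b : (∀r.∀r.A ⊓ B): not entailed.

No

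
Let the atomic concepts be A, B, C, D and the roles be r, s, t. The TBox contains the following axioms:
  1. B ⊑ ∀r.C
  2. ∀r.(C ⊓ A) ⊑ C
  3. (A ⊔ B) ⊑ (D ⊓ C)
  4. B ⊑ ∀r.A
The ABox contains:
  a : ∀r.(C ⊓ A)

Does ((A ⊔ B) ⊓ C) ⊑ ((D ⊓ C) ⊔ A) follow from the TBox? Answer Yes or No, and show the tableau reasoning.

Yes

1. ((A ⊔ B) ⊓ C) ⊑ ((D ⊓ C) ⊔ A)  ⇔  (((A ⊔ B) ⊓ C) ⊓ ((¬D ⊔ ¬C) ⊓ ¬A)) unsat w.r.t. T
   all branches close; clash {C, ¬C} at x₀
2. Hence ((A ⊔ B) ⊓ C) ⊑ ((D ⊓ C) ⊔ A): entailed.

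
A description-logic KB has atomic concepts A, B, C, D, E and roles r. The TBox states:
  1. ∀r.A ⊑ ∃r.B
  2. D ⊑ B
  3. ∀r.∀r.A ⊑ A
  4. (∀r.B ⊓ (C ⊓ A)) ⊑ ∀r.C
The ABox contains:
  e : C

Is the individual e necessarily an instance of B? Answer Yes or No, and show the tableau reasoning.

No

1. e : B?  L(e) = {C} ∪ {¬B}
   open: L(e) ⊇ {C, ¬B, ¬D, ∃r.¬A, ∃r.¬B, …} (+ ∃-successors) — e ∉ B possible
2. Hence e : B: not entailed.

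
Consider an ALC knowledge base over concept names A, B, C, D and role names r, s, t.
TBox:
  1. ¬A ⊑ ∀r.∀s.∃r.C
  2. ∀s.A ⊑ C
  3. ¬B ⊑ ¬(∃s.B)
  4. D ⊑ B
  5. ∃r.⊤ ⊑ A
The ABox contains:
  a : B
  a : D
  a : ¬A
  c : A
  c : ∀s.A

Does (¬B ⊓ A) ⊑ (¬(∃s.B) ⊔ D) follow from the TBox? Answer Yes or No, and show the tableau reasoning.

Yes

1. (¬B ⊓ A) ⊑ (¬(∃s.B) ⊔ D)  ⇔  ((¬B ⊓ A) ⊓ (∃s.B ⊓ ¬D)) unsat w.r.t. T
   all branches close; clash {B, ¬B} at an ∃-successor
2. Hence (¬B ⊓ A) ⊑ (¬(∃s.B) ⊔ D): entailed.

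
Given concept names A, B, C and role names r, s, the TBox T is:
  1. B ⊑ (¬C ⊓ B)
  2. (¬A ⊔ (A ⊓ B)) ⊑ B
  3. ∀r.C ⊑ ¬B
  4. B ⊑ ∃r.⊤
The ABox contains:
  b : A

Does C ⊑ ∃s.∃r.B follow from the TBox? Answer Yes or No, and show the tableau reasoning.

No

1. C ⊑ ∃s.∃r.B  ⇔  (C ⊓ ∀s.∀r.¬B) unsat w.r.t. T
   open: L(x₀) ⊇ {A, C, ¬B, ∀s.∀r.¬B}
2. Hence C ⊑ ∃s.∃r.B: not entailed.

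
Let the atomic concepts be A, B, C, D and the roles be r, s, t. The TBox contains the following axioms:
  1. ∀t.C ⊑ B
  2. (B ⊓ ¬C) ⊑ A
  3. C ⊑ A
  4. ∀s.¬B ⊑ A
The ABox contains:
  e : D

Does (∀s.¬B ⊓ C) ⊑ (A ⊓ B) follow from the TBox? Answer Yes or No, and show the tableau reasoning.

No

1. (∀s.¬B ⊓ C) ⊑ (A ⊓ B)  ⇔  ((∀s.¬B ⊓ C) ⊓ (¬A ⊔ ¬B)) unsat w.r.t. T
   apply at x₀: C⊑A; ∀s.¬B⊑A
   open: L(x₀) ⊇ {A, C, ¬B, ∀s.¬B, ∃t.¬C} (+ ∃-successors)
2. Hence (∀s.¬B ⊓ C) ⊑ (A ⊓ B): not entailed.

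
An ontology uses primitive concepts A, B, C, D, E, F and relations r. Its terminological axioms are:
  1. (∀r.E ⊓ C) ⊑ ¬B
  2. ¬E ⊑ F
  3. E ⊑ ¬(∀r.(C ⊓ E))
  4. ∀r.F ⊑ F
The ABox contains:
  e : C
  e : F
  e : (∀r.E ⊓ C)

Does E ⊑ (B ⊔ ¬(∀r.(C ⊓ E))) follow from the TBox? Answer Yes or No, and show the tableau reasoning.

1. E ⊑ (B ⊔ ¬(∀r.(C ⊓ E)))  ⇔  (E ⊓ (¬B ⊓ ∀r.(C ⊓ E))) unsat w.r.t. T
   all branches close; clash {E, ¬E} at an ∃-successor
2. Hence E ⊑ (B ⊔ ¬(∀r.(C ⊓ E))): entailed.

Yes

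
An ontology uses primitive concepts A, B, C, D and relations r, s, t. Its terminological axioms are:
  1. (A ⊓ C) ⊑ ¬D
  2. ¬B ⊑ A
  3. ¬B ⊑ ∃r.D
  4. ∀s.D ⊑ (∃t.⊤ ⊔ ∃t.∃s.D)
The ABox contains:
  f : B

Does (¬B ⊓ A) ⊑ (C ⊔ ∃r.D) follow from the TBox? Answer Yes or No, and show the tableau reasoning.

Yes

1. (¬B ⊓ A) ⊑ (C ⊔ ∃r.D)  ⇔  ((¬B ⊓ A) ⊓ (¬C ⊓ ∀r.¬D)) unsat w.r.t. T
   all branches close; clash {D, ¬D} at an ∃-successor
2. Hence (¬B ⊓ A) ⊑ (C ⊔ ∃r.D): entailed.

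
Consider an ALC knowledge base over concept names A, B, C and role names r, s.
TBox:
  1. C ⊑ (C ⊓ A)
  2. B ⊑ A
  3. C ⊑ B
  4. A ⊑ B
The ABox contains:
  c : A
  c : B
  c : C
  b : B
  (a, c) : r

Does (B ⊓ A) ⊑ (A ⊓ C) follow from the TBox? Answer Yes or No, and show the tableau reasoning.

No

1. (B ⊓ A) ⊑ (A ⊓ C)  ⇔  ((B ⊓ A) ⊓ (¬A ⊔ ¬C)) unsat w.r.t. T
   open: L(x₀) ⊇ {A, B, ¬C}
2. Hence (B ⊓ A) ⊑ (A ⊓ C): not entailed.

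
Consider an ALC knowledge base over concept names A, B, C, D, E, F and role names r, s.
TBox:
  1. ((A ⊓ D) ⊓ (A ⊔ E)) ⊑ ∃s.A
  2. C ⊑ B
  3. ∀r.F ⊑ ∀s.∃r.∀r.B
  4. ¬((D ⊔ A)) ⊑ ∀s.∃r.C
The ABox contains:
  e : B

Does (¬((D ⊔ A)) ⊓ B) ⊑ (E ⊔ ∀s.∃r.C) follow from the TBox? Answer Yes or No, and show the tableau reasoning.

Yes

1. (¬((D ⊔ A)) ⊓ B) ⊑ (E ⊔ ∀s.∃r.C)  ⇔  (((¬D ⊓ ¬A) ⊓ B) ⊓ (¬E ⊓ ∃s.∀r.¬C)) unsat w.r.t. T
   all branches close; clash {C, ¬C} at an ∃-successor
2. Hence (¬((D ⊔ A)) ⊓ B) ⊑ (E ⊔ ∀s.∃r.C): entailed.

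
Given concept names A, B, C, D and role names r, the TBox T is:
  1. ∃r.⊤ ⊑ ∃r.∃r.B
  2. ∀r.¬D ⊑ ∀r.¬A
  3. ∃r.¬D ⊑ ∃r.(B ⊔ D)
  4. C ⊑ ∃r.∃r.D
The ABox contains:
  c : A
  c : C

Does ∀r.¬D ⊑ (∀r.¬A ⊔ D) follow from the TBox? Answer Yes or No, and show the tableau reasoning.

1. ∀r.¬D ⊑ (∀r.¬A ⊔ D)  ⇔  (∀r.¬D ⊓ (∃r.A ⊓ ¬D)) unsat w.r.t. T
   all branches close; clash {A, ¬A} at an ∃-successor
2. Hence ∀r.¬D ⊑ (∀r.¬A ⊔ D): entailed.

Yes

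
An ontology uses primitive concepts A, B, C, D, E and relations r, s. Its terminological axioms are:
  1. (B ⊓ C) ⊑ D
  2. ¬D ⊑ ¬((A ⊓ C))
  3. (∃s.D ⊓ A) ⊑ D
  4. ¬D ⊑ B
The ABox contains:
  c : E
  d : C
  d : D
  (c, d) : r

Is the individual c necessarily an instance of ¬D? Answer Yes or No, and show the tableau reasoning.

1. c : ¬D?  L(c) = {E} ∪ {D}
   open: L(c) ⊇ {D, E} — c ∉ ¬D possible
2. Hence c : ¬D: not entailed.

No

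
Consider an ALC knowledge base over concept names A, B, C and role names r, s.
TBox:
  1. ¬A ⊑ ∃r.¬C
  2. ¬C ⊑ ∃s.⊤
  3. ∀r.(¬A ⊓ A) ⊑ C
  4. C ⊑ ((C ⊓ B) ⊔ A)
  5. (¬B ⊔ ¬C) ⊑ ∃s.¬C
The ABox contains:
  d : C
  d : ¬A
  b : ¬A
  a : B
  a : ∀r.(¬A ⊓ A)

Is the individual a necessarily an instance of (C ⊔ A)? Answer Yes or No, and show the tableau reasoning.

Yes

1. a : (C ⊔ A)?  L(a) = {B, ∀r.(¬A ⊓ A)} ∪ {(¬C ⊓ ¬A)}
   clash {C, ¬C} at a — a ∈ (C ⊔ A)
2. Hence a : (C ⊔ A): entailed.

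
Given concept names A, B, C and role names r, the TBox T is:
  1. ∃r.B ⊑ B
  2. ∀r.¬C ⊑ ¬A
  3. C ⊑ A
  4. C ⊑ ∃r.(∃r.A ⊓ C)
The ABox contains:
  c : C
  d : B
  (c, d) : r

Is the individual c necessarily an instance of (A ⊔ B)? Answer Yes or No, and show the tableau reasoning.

Yes

1. c : (A ⊔ B)?  L(c) = {C} ∪ {(¬A ⊓ ¬B)}
   clash {A, ¬A} at c — c ∈ (A ⊔ B)
2. Hence c : (A ⊔ B): entailed.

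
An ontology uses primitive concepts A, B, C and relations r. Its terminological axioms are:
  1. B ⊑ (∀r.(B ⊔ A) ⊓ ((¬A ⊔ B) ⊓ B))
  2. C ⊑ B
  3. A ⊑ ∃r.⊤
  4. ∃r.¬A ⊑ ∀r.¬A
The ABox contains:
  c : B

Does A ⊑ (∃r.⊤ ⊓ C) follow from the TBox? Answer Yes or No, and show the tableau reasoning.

No

1. A ⊑ (∃r.⊤ ⊓ C)  ⇔  (A ⊓ (∀r.⊥ ⊔ ¬C)) unsat w.r.t. T
   apply at x₀: A⊑∃r.⊤
   open: L(x₀) ⊇ {A, ¬B, ¬C, ∀r.A, ∃r.⊤} (+ ∃-successors)
2. Hence A ⊑ (∃r.⊤ ⊓ C): not entailed.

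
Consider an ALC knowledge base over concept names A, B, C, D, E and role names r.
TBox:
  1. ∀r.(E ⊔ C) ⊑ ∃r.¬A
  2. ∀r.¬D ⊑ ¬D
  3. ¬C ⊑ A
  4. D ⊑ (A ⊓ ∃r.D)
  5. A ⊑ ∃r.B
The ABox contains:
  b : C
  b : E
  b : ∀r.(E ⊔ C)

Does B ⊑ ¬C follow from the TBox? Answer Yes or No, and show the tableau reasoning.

1. B ⊑ ¬C  ⇔  (B ⊓ C) unsat w.r.t. T
   open: L(x₀) ⊇ {B, C, ¬A, ¬D, ∃r.(¬E ⊓ ¬C), …} (+ ∃-successors)
2. Hence B ⊑ ¬C: not entailed.

No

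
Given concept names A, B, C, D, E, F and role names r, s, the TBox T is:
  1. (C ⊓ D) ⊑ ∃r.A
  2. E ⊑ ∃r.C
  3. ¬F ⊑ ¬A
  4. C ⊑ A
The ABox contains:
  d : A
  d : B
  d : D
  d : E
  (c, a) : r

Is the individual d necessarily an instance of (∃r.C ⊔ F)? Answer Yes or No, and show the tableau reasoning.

1. d : (∃r.C ⊔ F)?  L(d) = {A, B, D, E} ∪ {(∀r.¬C ⊓ ¬F)}
   clash {A, ¬A} at d — d ∈ (∃r.C ⊔ F)
2. Hence d : (∃r.C ⊔ F): entailed.

Yes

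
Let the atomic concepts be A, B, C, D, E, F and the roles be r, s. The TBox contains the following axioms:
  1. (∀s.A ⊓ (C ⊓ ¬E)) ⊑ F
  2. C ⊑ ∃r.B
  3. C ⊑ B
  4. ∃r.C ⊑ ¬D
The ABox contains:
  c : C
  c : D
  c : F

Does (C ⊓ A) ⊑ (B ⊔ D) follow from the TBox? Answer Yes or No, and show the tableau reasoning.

1. (C ⊓ A) ⊑ (B ⊔ D)  ⇔  ((C ⊓ A) ⊓ (¬B ⊓ ¬D)) unsat w.r.t. T
   all branches close; clash {B, ¬B} at x₀
2. Hence (C ⊓ A) ⊑ (B ⊔ D): entailed.

Yes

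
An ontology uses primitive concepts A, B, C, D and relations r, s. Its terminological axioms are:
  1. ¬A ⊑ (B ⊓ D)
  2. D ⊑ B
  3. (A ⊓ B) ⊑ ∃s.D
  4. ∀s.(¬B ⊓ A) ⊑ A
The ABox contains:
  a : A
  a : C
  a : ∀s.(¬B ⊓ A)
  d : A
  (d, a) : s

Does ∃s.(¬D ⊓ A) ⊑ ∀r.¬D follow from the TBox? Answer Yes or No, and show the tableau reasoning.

1. ∃s.(¬D ⊓ A) ⊑ ∀r.¬D  ⇔  (∃s.(¬D ⊓ A) ⊓ ∃r.D) unsat w.r.t. T
   open: L(x₀) ⊇ {A, ¬B, ¬D, ∃r.D, ∃s.(¬D ⊓ A)} (+ ∃-successors)
2. Hence ∃s.(¬D ⊓ A) ⊑ ∀r.¬D: not entailed.

No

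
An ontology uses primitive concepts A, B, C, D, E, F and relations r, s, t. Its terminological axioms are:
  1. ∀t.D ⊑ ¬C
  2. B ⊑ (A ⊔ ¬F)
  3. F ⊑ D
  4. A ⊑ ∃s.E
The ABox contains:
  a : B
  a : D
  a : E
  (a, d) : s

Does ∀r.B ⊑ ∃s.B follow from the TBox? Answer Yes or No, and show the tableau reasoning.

No

1. ∀r.B ⊑ ∃s.B  ⇔  (∀r.B ⊓ ∀s.¬B) unsat w.r.t. T
   open: L(x₀) ⊇ {¬A, ¬B, ¬F, ∀r.B, ∀s.¬B, …} (+ ∃-successors)
2. Hence ∀r.B ⊑ ∃s.B: not entailed.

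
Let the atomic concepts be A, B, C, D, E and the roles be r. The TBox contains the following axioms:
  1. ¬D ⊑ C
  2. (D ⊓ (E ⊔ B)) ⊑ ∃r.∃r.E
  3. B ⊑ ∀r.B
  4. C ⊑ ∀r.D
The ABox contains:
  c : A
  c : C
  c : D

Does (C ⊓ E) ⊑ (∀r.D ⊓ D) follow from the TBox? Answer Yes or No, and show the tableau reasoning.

No

1. (C ⊓ E) ⊑ (∀r.D ⊓ D)  ⇔  ((C ⊓ E) ⊓ (∃r.¬D ⊔ ¬D)) unsat w.r.t. T
   apply at x₀: C⊑∀r.D
   open: L(x₀) ⊇ {C, E, ¬B, ¬D, ∀r.D}
2. Hence (C ⊓ E) ⊑ (∀r.D ⊓ D): not entailed.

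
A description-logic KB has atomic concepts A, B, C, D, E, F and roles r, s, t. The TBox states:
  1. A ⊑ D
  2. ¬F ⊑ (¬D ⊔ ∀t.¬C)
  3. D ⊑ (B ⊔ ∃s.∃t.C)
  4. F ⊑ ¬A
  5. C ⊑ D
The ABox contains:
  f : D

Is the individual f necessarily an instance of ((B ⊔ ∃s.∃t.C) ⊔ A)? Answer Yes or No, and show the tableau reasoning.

1. f : ((B ⊔ ∃s.∃t.C) ⊔ A)?  L(f) = {D} ∪ {((¬B ⊓ ∀s.∀t.¬C) ⊓ ¬A)}
   clash {C, ¬C} at an ∃-successor — f ∈ ((B ⊔ ∃s.∃t.C) ⊔ A)
2. Hence f : ((B ⊔ ∃s.∃t.C) ⊔ A): entailed.

Yes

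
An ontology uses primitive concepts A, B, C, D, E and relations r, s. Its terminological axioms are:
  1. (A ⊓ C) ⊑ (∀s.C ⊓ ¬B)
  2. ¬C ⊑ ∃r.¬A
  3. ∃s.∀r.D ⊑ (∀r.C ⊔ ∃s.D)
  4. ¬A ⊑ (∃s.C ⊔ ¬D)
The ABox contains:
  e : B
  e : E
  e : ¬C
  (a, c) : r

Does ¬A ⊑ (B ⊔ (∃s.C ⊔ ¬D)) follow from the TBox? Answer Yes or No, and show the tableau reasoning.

Yes

1. ¬A ⊑ (B ⊔ (∃s.C ⊔ ¬D))  ⇔  (¬A ⊓ (¬B ⊓ (∀s.¬C ⊓ D))) unsat w.r.t. T
   all branches close; clash {D, ¬D} at x₀
2. Hence ¬A ⊑ (B ⊔ (∃s.C ⊔ ¬D)): entailed.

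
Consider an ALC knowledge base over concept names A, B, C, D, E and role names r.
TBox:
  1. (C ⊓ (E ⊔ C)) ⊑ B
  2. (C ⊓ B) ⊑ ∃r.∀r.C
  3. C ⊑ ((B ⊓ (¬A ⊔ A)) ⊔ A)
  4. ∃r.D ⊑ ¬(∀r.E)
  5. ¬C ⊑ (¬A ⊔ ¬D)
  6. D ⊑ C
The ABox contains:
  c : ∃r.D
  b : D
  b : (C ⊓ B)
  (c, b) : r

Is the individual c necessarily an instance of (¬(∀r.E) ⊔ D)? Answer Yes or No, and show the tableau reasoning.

Yes

1. c : (¬(∀r.E) ⊔ D)?  L(c) = {∃r.D} ∪ {(∀r.E ⊓ ¬D)}
   clash {E, ¬E} at an ∃-successor — c ∈ (¬(∀r.E) ⊔ D)
2. Hence c : (¬(∀r.E) ⊔ D): entailed.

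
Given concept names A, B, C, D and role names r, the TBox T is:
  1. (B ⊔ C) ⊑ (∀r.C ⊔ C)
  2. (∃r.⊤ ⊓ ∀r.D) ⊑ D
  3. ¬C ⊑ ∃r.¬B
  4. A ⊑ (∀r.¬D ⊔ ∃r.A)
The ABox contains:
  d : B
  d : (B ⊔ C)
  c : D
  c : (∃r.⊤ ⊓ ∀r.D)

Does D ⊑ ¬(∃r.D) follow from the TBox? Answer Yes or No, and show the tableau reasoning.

No

1. D ⊑ ¬(∃r.D)  ⇔  (D ⊓ ∃r.D) unsat w.r.t. T
   open: L(x₀) ⊇ {D, ¬A, ¬B, ¬C, ∃r.D, …} (+ ∃-successors)
2. Hence D ⊑ ¬(∃r.D): not entailed.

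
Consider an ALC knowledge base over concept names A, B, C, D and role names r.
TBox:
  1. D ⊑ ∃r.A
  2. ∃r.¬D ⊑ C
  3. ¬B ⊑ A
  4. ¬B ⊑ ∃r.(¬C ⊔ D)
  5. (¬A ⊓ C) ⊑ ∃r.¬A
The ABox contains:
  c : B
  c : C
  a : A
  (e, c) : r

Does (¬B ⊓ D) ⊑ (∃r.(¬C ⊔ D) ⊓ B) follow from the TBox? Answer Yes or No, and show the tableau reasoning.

No

1. (¬B ⊓ D) ⊑ (∃r.(¬C ⊔ D) ⊓ B)  ⇔  ((¬B ⊓ D) ⊓ (∀r.(C ⊓ ¬D) ⊔ ¬B)) unsat w.r.t. T
   apply at x₀: D⊑∃r.A; ¬B⊑A; ¬B⊑∃r.(¬C ⊔ D)
   open: L(x₀) ⊇ {A, D, ¬B, ∀r.D, ∃r.(¬C ⊔ D), …} (+ ∃-successors)
2. Hence (¬B ⊓ D) ⊑ (∃r.(¬C ⊔ D) ⊓ B): not entailed.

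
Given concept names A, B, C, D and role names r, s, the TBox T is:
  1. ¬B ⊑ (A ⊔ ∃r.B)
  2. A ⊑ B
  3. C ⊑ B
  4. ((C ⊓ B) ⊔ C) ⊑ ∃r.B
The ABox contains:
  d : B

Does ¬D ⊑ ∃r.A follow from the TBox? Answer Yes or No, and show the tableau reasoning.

1. ¬D ⊑ ∃r.A  ⇔  (¬D ⊓ ∀r.¬A) unsat w.r.t. T
   open: L(x₀) ⊇ {B, ¬A, ¬C, ¬D, ∀r.¬A}
2. Hence ¬D ⊑ ∃r.A: not entailed.

No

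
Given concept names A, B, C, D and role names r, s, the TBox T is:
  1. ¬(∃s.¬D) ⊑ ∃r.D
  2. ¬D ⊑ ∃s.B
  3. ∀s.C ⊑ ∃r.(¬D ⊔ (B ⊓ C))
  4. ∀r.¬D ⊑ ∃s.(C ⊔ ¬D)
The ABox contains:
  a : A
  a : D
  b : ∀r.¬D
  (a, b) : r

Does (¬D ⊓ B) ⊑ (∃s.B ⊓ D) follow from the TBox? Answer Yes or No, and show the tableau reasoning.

No

1. (¬D ⊓ B) ⊑ (∃s.B ⊓ D)  ⇔  ((¬D ⊓ B) ⊓ (∀s.¬B ⊔ ¬D)) unsat w.r.t. T
   apply at x₀: ¬D⊑∃s.B
   open: L(x₀) ⊇ {B, ¬D, ∃r.D, ∃s.B, ∃s.¬C, …} (+ ∃-successors)
2. Hence (¬D ⊓ B) ⊑ (∃s.B ⊓ D): not entailed.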